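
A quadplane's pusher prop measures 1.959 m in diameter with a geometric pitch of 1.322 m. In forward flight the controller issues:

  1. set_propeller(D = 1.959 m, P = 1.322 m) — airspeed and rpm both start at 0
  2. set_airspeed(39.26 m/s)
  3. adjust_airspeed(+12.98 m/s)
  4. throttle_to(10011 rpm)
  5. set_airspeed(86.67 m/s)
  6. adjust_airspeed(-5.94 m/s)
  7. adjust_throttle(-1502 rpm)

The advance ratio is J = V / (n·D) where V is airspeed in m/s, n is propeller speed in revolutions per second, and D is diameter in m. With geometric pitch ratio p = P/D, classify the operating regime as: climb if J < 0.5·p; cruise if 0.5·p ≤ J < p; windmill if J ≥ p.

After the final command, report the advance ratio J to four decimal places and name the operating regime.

J = 0.2906, regime = climb

set_propeller: D = 1.959 m, P = 1.322 m (p = P/D = 0.674834); state ← (V=0, rpm=0)
set_airspeed(39.26): V ← 39.26 m/s
adjust_airspeed(+12.98): V ← 39.26 +12.98 = 52.24 m/s
throttle_to(10011): rpm ← 10011
set_airspeed(86.67): V ← 86.67 m/s
adjust_airspeed(-5.94): V ← 86.67 -5.94 = 80.73 m/s
adjust_throttle(-1502): rpm ← 10011 -1502 = 8509
final state: V = 80.73 m/s, rpm = 8509 → n = rpm/60 = 141.816667 rev/s
J = V / (n·D) = 80.73 / (141.816667 × 1.959) = 0.290585
regime bands: climb J<0.3374 | cruise [0.3374, 0.6748) | windmill J≥0.6748
J = 0.2906 → climb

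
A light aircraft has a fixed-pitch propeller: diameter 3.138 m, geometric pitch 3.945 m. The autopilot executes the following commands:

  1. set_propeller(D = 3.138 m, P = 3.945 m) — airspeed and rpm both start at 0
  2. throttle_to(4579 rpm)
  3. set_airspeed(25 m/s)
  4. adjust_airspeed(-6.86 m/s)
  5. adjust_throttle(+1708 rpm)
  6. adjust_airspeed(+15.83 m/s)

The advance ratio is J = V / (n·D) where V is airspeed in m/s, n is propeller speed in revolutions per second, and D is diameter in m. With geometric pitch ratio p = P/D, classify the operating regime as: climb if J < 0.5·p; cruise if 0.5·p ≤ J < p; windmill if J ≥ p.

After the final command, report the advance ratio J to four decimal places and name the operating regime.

J = 0.1033, regime = climb

set_propeller: D = 3.138 m, P = 3.945 m (p = P/D = 1.257170); state ← (V=0, rpm=0)
throttle_to(4579): rpm ← 4579
set_airspeed(25): V ← 25 m/s
adjust_airspeed(-6.86): V ← 25 -6.86 = 18.14 m/s
adjust_throttle(+1708): rpm ← 4579 +1708 = 6287
adjust_airspeed(+15.83): V ← 18.14 +15.83 = 33.97 m/s
final state: V = 33.97 m/s, rpm = 6287 → n = rpm/60 = 104.783333 rev/s
J = V / (n·D) = 33.97 / (104.783333 × 3.138) = 0.103312
regime bands: climb J<0.6286 | cruise [0.6286, 1.2572) | windmill J≥1.2572
J = 0.1033 → climb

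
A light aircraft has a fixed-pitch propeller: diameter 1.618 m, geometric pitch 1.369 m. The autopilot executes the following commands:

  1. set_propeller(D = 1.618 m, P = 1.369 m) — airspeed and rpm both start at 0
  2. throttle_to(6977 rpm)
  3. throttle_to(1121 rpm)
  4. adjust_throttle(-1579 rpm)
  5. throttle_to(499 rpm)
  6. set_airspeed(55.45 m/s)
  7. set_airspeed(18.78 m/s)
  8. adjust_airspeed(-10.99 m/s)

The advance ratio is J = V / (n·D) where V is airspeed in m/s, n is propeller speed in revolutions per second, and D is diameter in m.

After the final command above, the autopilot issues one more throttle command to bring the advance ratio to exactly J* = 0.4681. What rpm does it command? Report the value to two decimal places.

set_propeller: D = 1.618 m, P = 1.369 m (p = P/D = 0.846106); state ← (V=0, rpm=0)
throttle_to(6977): rpm ← 6977
throttle_to(1121): rpm ← 1121
adjust_throttle(-1579): rpm ← 1121 -1579 = -458
throttle_to(499): rpm ← 499
set_airspeed(55.45): V ← 55.45 m/s
set_airspeed(18.78): V ← 18.78 m/s
adjust_airspeed(-10.99): V ← 18.78 -10.99 = 7.79 m/s
final state: V = 7.79 m/s, rpm = 499 → n = rpm/60 = 8.316667 rev/s
target J* = 0.4681; solve J* = V/(n·D) for n: n = V/(J*·D) = 7.79/(0.4681 × 1.618) = 10.285379 rev/s
rpm = 60·n = 617.122740

rpm = 617.12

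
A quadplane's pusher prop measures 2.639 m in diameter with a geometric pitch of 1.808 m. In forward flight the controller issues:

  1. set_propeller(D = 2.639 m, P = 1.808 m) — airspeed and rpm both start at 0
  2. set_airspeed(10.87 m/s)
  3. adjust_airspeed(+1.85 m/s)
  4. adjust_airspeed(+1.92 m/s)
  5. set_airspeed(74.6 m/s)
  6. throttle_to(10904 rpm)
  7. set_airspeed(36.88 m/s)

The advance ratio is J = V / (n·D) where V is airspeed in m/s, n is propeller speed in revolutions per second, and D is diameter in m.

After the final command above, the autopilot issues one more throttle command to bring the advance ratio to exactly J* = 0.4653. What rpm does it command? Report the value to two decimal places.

rpm = 1802.06

set_propeller: D = 2.639 m, P = 1.808 m (p = P/D = 0.685108); state ← (V=0, rpm=0)
set_airspeed(10.87): V ← 10.87 m/s
adjust_airspeed(+1.85): V ← 10.87 +1.85 = 12.72 m/s
adjust_airspeed(+1.92): V ← 12.72 +1.92 = 14.64 m/s
set_airspeed(74.6): V ← 74.6 m/s
throttle_to(10904): rpm ← 10904
set_airspeed(36.88): V ← 36.88 m/s
final state: V = 36.88 m/s, rpm = 10904 → n = rpm/60 = 181.733333 rev/s
target J* = 0.4653; solve J* = V/(n·D) for n: n = V/(J*·D) = 36.88/(0.4653 × 2.639) = 30.034366 rev/s
rpm = 60·n = 1802.061963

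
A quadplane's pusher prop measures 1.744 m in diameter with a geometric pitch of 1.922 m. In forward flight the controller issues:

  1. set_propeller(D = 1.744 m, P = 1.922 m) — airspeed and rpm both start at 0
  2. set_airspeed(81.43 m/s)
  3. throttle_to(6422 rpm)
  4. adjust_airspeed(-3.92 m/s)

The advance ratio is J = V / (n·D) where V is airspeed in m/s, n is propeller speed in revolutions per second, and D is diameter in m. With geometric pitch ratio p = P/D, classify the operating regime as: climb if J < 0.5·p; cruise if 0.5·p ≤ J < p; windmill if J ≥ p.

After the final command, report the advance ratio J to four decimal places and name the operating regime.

set_propeller: D = 1.744 m, P = 1.922 m (p = P/D = 1.102064); state ← (V=0, rpm=0)
set_airspeed(81.43): V ← 81.43 m/s
throttle_to(6422): rpm ← 6422
adjust_airspeed(-3.92): V ← 81.43 -3.92 = 77.51 m/s
final state: V = 77.51 m/s, rpm = 6422 → n = rpm/60 = 107.033333 rev/s
J = V / (n·D) = 77.51 / (107.033333 × 1.744) = 0.415233
regime bands: climb J<0.5510 | cruise [0.5510, 1.1021) | windmill J≥1.1021
J = 0.4152 → climb

J = 0.4152, regime = climb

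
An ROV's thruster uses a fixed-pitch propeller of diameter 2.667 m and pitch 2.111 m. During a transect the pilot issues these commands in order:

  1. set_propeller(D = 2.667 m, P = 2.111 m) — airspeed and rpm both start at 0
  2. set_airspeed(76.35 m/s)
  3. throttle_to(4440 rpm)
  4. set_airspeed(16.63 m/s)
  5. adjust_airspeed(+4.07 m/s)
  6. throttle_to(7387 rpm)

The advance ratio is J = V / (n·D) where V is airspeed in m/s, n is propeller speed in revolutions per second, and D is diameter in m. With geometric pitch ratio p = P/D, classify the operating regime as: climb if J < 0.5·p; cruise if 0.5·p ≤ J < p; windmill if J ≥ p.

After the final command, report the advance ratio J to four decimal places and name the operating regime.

J = 0.0630, regime = climb

set_propeller: D = 2.667 m, P = 2.111 m (p = P/D = 0.791526); state ← (V=0, rpm=0)
set_airspeed(76.35): V ← 76.35 m/s
throttle_to(4440): rpm ← 4440
set_airspeed(16.63): V ← 16.63 m/s
adjust_airspeed(+4.07): V ← 16.63 +4.07 = 20.7 m/s
throttle_to(7387): rpm ← 7387
final state: V = 20.7 m/s, rpm = 7387 → n = rpm/60 = 123.116667 rev/s
J = V / (n·D) = 20.7 / (123.116667 × 2.667) = 0.063042
regime bands: climb J<0.3958 | cruise [0.3958, 0.7915) | windmill J≥0.7915
J = 0.0630 → climb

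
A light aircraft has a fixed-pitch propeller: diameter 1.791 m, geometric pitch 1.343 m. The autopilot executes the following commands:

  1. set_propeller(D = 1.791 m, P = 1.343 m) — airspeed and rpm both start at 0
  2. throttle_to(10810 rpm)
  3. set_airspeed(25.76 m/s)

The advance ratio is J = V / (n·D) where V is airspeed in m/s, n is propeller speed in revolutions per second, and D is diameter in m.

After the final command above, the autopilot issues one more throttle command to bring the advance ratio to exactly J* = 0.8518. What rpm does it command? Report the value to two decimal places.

rpm = 1013.13

set_propeller: D = 1.791 m, P = 1.343 m (p = P/D = 0.749860); state ← (V=0, rpm=0)
throttle_to(10810): rpm ← 10810
set_airspeed(25.76): V ← 25.76 m/s
final state: V = 25.76 m/s, rpm = 10810 → n = rpm/60 = 180.166667 rev/s
target J* = 0.8518; solve J* = V/(n·D) for n: n = V/(J*·D) = 25.76/(0.8518 × 1.791) = 16.885450 rev/s
rpm = 60·n = 1013.126995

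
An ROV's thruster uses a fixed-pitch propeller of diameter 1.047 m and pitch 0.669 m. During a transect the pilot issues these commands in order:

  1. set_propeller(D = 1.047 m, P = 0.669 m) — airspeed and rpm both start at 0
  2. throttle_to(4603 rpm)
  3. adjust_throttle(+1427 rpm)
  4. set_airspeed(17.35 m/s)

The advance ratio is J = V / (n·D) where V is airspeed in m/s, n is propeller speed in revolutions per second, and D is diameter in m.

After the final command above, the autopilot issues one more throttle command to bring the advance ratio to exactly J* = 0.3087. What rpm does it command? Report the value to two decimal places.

rpm = 3220.83

set_propeller: D = 1.047 m, P = 0.669 m (p = P/D = 0.638968); state ← (V=0, rpm=0)
throttle_to(4603): rpm ← 4603
adjust_throttle(+1427): rpm ← 4603 +1427 = 6030
set_airspeed(17.35): V ← 17.35 m/s
final state: V = 17.35 m/s, rpm = 6030 → n = rpm/60 = 100.500000 rev/s
target J* = 0.3087; solve J* = V/(n·D) for n: n = V/(J*·D) = 17.35/(0.3087 × 1.047) = 53.680452 rev/s
rpm = 60·n = 3220.827149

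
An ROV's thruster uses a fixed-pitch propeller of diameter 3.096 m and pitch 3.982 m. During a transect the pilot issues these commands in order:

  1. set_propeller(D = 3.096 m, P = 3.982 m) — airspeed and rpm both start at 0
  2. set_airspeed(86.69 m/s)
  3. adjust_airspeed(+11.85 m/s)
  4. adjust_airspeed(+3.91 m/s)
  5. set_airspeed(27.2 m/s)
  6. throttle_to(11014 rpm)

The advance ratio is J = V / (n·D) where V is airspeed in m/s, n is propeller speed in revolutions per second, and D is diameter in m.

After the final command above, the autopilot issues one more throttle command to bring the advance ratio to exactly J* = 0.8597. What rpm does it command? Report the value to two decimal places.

rpm = 613.16

set_propeller: D = 3.096 m, P = 3.982 m (p = P/D = 1.286176); state ← (V=0, rpm=0)
set_airspeed(86.69): V ← 86.69 m/s
adjust_airspeed(+11.85): V ← 86.69 +11.85 = 98.54 m/s
adjust_airspeed(+3.91): V ← 98.54 +3.91 = 102.45 m/s
set_airspeed(27.2): V ← 27.2 m/s
throttle_to(11014): rpm ← 11014
final state: V = 27.2 m/s, rpm = 11014 → n = rpm/60 = 183.566667 rev/s
target J* = 0.8597; solve J* = V/(n·D) for n: n = V/(J*·D) = 27.2/(0.8597 × 3.096) = 10.219297 rev/s
rpm = 60·n = 613.157826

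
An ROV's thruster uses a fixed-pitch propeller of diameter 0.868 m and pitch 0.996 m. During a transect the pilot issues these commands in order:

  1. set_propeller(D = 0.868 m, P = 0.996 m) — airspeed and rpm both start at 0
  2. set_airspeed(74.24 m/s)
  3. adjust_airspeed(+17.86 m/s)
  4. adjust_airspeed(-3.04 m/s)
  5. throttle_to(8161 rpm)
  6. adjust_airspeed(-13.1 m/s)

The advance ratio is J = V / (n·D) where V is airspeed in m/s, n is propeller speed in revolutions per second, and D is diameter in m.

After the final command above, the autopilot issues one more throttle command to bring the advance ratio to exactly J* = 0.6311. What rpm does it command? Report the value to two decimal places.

set_propeller: D = 0.868 m, P = 0.996 m (p = P/D = 1.147465); state ← (V=0, rpm=0)
set_airspeed(74.24): V ← 74.24 m/s
adjust_airspeed(+17.86): V ← 74.24 +17.86 = 92.1 m/s
adjust_airspeed(-3.04): V ← 92.1 -3.04 = 89.06 m/s
throttle_to(8161): rpm ← 8161
adjust_airspeed(-13.1): V ← 89.06 -13.1 = 75.96 m/s
final state: V = 75.96 m/s, rpm = 8161 → n = rpm/60 = 136.016667 rev/s
target J* = 0.6311; solve J* = V/(n·D) for n: n = V/(J*·D) = 75.96/(0.6311 × 0.868) = 138.665062 rev/s
rpm = 60·n = 8319.903730

rpm = 8319.90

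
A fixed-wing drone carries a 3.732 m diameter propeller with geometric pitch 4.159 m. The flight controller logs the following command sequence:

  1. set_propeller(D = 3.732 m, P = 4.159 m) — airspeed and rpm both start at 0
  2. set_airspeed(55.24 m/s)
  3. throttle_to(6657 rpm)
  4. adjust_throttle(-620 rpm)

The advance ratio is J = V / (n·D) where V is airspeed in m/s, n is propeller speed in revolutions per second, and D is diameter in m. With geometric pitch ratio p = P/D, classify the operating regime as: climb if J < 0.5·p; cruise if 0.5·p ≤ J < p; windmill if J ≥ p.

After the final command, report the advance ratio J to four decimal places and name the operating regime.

J = 0.1471, regime = climb

set_propeller: D = 3.732 m, P = 4.159 m (p = P/D = 1.114416); state ← (V=0, rpm=0)
set_airspeed(55.24): V ← 55.24 m/s
throttle_to(6657): rpm ← 6657
adjust_throttle(-620): rpm ← 6657 -620 = 6037
final state: V = 55.24 m/s, rpm = 6037 → n = rpm/60 = 100.616667 rev/s
J = V / (n·D) = 55.24 / (100.616667 × 3.732) = 0.147110
regime bands: climb J<0.5572 | cruise [0.5572, 1.1144) | windmill J≥1.1144
J = 0.1471 → climb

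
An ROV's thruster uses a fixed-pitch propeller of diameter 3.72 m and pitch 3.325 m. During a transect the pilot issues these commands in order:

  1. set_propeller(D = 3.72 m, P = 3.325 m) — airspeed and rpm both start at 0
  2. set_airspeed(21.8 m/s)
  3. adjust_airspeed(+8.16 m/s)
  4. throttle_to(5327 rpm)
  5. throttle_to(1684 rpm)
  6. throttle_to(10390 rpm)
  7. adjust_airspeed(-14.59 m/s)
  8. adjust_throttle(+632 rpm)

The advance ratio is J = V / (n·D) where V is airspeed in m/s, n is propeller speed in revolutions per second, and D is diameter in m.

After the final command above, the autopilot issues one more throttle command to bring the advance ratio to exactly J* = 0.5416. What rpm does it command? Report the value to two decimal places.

set_propeller: D = 3.72 m, P = 3.325 m (p = P/D = 0.893817); state ← (V=0, rpm=0)
set_airspeed(21.8): V ← 21.8 m/s
adjust_airspeed(+8.16): V ← 21.8 +8.16 = 29.96 m/s
throttle_to(5327): rpm ← 5327
throttle_to(1684): rpm ← 1684
throttle_to(10390): rpm ← 10390
adjust_airspeed(-14.59): V ← 29.96 -14.59 = 15.37 m/s
adjust_throttle(+632): rpm ← 10390 +632 = 11022
final state: V = 15.37 m/s, rpm = 11022 → n = rpm/60 = 183.700000 rev/s
target J* = 0.5416; solve J* = V/(n·D) for n: n = V/(J*·D) = 15.37/(0.5416 × 3.72) = 7.628730 rev/s
rpm = 60·n = 457.723829

rpm = 457.72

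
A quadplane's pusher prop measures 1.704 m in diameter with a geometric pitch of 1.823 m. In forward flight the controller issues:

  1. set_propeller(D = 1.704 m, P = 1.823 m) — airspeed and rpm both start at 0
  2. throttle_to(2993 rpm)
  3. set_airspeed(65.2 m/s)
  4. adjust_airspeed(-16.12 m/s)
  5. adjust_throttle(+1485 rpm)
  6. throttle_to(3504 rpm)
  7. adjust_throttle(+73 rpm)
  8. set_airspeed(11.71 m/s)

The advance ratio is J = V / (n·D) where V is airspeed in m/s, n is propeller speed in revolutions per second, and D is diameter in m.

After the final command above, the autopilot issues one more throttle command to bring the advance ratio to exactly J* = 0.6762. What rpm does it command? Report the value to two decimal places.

rpm = 609.77

set_propeller: D = 1.704 m, P = 1.823 m (p = P/D = 1.069836); state ← (V=0, rpm=0)
throttle_to(2993): rpm ← 2993
set_airspeed(65.2): V ← 65.2 m/s
adjust_airspeed(-16.12): V ← 65.2 -16.12 = 49.08 m/s
adjust_throttle(+1485): rpm ← 2993 +1485 = 4478
throttle_to(3504): rpm ← 3504
adjust_throttle(+73): rpm ← 3504 +73 = 3577
set_airspeed(11.71): V ← 11.71 m/s
final state: V = 11.71 m/s, rpm = 3577 → n = rpm/60 = 59.616667 rev/s
target J* = 0.6762; solve J* = V/(n·D) for n: n = V/(J*·D) = 11.71/(0.6762 × 1.704) = 10.162771 rev/s
rpm = 60·n = 609.766258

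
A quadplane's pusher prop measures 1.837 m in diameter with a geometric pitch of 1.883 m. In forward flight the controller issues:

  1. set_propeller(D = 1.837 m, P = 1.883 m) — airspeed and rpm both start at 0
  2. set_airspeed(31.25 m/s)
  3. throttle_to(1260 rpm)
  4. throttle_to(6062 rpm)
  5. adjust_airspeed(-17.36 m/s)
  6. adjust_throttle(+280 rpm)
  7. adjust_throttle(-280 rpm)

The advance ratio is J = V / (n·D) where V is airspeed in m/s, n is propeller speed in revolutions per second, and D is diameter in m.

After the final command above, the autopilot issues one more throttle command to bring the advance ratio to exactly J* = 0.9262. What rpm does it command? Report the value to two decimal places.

set_propeller: D = 1.837 m, P = 1.883 m (p = P/D = 1.025041); state ← (V=0, rpm=0)
set_airspeed(31.25): V ← 31.25 m/s
throttle_to(1260): rpm ← 1260
throttle_to(6062): rpm ← 6062
adjust_airspeed(-17.36): V ← 31.25 -17.36 = 13.89 m/s
adjust_throttle(+280): rpm ← 6062 +280 = 6342
adjust_throttle(-280): rpm ← 6342 -280 = 6062
final state: V = 13.89 m/s, rpm = 6062 → n = rpm/60 = 101.033333 rev/s
target J* = 0.9262; solve J* = V/(n·D) for n: n = V/(J*·D) = 13.89/(0.9262 × 1.837) = 8.163724 rev/s
rpm = 60·n = 489.823439

rpm = 489.82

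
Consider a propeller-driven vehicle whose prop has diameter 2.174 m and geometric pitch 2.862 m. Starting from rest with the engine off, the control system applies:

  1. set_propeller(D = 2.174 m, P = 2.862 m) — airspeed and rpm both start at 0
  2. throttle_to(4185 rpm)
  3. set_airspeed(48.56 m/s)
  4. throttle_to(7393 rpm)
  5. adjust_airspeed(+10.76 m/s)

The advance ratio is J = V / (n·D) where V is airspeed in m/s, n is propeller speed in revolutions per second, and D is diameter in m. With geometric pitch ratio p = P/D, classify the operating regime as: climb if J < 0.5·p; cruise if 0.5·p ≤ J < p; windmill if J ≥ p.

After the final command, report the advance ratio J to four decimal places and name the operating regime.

J = 0.2214, regime = climb

set_propeller: D = 2.174 m, P = 2.862 m (p = P/D = 1.316467); state ← (V=0, rpm=0)
throttle_to(4185): rpm ← 4185
set_airspeed(48.56): V ← 48.56 m/s
throttle_to(7393): rpm ← 7393
adjust_airspeed(+10.76): V ← 48.56 +10.76 = 59.32 m/s
final state: V = 59.32 m/s, rpm = 7393 → n = rpm/60 = 123.216667 rev/s
J = V / (n·D) = 59.32 / (123.216667 × 2.174) = 0.221448
regime bands: climb J<0.6582 | cruise [0.6582, 1.3165) | windmill J≥1.3165
J = 0.2214 → climb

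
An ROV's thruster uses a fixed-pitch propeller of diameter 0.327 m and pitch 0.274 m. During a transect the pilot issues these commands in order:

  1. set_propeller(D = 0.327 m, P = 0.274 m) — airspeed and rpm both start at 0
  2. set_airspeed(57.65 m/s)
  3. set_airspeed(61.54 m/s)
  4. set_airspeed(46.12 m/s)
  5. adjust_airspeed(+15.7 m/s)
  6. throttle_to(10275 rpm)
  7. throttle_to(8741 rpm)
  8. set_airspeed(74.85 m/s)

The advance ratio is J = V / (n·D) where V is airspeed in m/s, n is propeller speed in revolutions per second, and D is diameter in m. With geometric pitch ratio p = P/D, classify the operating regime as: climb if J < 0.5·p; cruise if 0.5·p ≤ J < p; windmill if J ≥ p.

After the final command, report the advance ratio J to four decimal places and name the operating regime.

J = 1.5712, regime = windmill

set_propeller: D = 0.327 m, P = 0.274 m (p = P/D = 0.837920); state ← (V=0, rpm=0)
set_airspeed(57.65): V ← 57.65 m/s
set_airspeed(61.54): V ← 61.54 m/s
set_airspeed(46.12): V ← 46.12 m/s
adjust_airspeed(+15.7): V ← 46.12 +15.7 = 61.82 m/s
throttle_to(10275): rpm ← 10275
throttle_to(8741): rpm ← 8741
set_airspeed(74.85): V ← 74.85 m/s
final state: V = 74.85 m/s, rpm = 8741 → n = rpm/60 = 145.683333 rev/s
J = V / (n·D) = 74.85 / (145.683333 × 0.327) = 1.571210
regime bands: climb J<0.4190 | cruise [0.4190, 0.8379) | windmill J≥0.8379
J = 1.5712 → windmill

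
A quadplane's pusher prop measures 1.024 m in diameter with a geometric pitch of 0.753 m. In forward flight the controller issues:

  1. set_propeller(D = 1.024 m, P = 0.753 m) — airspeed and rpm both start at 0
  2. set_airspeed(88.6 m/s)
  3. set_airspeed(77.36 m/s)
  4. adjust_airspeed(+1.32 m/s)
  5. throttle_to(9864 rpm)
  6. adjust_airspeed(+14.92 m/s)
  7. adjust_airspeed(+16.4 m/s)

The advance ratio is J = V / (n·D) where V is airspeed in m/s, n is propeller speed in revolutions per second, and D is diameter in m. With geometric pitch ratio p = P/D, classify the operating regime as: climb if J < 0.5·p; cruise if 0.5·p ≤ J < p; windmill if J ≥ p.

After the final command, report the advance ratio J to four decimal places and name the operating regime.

J = 0.6534, regime = cruise

set_propeller: D = 1.024 m, P = 0.753 m (p = P/D = 0.735352); state ← (V=0, rpm=0)
set_airspeed(88.6): V ← 88.6 m/s
set_airspeed(77.36): V ← 77.36 m/s
adjust_airspeed(+1.32): V ← 77.36 +1.32 = 78.68 m/s
throttle_to(9864): rpm ← 9864
adjust_airspeed(+14.92): V ← 78.68 +14.92 = 93.6 m/s
adjust_airspeed(+16.4): V ← 93.6 +16.4 = 110 m/s
final state: V = 110 m/s, rpm = 9864 → n = rpm/60 = 164.400000 rev/s
J = V / (n·D) = 110 / (164.400000 × 1.024) = 0.653418
regime bands: climb J<0.3677 | cruise [0.3677, 0.7354) | windmill J≥0.7354
J = 0.6534 → cruise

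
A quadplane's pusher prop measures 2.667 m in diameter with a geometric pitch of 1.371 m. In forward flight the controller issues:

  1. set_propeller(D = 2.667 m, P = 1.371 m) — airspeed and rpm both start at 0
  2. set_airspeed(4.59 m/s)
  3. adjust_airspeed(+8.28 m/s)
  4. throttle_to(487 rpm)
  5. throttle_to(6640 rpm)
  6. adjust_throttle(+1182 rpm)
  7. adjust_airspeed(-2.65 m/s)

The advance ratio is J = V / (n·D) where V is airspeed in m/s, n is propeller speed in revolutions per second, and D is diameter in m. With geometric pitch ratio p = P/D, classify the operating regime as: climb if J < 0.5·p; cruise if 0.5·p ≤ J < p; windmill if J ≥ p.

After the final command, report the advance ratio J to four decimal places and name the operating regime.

J = 0.0294, regime = climb

set_propeller: D = 2.667 m, P = 1.371 m (p = P/D = 0.514061); state ← (V=0, rpm=0)
set_airspeed(4.59): V ← 4.59 m/s
adjust_airspeed(+8.28): V ← 4.59 +8.28 = 12.87 m/s
throttle_to(487): rpm ← 487
throttle_to(6640): rpm ← 6640
adjust_throttle(+1182): rpm ← 6640 +1182 = 7822
adjust_airspeed(-2.65): V ← 12.87 -2.65 = 10.22 m/s
final state: V = 10.22 m/s, rpm = 7822 → n = rpm/60 = 130.366667 rev/s
J = V / (n·D) = 10.22 / (130.366667 × 2.667) = 0.029394
regime bands: climb J<0.2570 | cruise [0.2570, 0.5141) | windmill J≥0.5141
J = 0.0294 → climb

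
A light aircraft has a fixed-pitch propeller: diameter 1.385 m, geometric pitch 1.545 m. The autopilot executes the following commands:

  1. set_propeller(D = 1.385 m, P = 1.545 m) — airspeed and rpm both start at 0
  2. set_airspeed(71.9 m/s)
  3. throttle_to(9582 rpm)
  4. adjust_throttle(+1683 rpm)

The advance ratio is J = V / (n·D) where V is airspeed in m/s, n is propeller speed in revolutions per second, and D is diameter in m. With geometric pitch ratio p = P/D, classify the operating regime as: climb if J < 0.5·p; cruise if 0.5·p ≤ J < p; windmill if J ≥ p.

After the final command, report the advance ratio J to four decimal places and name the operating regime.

set_propeller: D = 1.385 m, P = 1.545 m (p = P/D = 1.115523); state ← (V=0, rpm=0)
set_airspeed(71.9): V ← 71.9 m/s
throttle_to(9582): rpm ← 9582
adjust_throttle(+1683): rpm ← 9582 +1683 = 11265
final state: V = 71.9 m/s, rpm = 11265 → n = rpm/60 = 187.750000 rev/s
J = V / (n·D) = 71.9 / (187.750000 × 1.385) = 0.276503
regime bands: climb J<0.5578 | cruise [0.5578, 1.1155) | windmill J≥1.1155
J = 0.2765 → climb

J = 0.2765, regime = climb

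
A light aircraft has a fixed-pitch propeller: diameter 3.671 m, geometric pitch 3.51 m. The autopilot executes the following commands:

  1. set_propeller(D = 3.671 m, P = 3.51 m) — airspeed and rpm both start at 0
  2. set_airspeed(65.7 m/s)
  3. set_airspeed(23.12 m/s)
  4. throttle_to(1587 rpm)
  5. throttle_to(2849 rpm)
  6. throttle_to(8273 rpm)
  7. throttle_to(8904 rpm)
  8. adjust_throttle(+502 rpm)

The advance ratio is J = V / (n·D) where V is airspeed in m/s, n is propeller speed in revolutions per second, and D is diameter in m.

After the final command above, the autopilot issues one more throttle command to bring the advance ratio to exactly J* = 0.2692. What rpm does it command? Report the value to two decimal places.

set_propeller: D = 3.671 m, P = 3.51 m (p = P/D = 0.956143); state ← (V=0, rpm=0)
set_airspeed(65.7): V ← 65.7 m/s
set_airspeed(23.12): V ← 23.12 m/s
throttle_to(1587): rpm ← 1587
throttle_to(2849): rpm ← 2849
throttle_to(8273): rpm ← 8273
throttle_to(8904): rpm ← 8904
adjust_throttle(+502): rpm ← 8904 +502 = 9406
final state: V = 23.12 m/s, rpm = 9406 → n = rpm/60 = 156.766667 rev/s
target J* = 0.2692; solve J* = V/(n·D) for n: n = V/(J*·D) = 23.12/(0.2692 × 3.671) = 23.395288 rev/s
rpm = 60·n = 1403.717260

rpm = 1403.72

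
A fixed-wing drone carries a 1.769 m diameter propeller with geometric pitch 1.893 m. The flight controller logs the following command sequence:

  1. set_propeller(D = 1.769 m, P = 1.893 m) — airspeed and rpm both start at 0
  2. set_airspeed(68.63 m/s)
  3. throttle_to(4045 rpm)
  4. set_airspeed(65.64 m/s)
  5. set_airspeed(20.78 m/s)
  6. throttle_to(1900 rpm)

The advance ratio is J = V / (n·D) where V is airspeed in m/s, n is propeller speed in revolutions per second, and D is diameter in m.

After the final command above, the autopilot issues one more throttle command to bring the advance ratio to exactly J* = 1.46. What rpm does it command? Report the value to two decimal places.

rpm = 482.74

set_propeller: D = 1.769 m, P = 1.893 m (p = P/D = 1.070096); state ← (V=0, rpm=0)
set_airspeed(68.63): V ← 68.63 m/s
throttle_to(4045): rpm ← 4045
set_airspeed(65.64): V ← 65.64 m/s
set_airspeed(20.78): V ← 20.78 m/s
throttle_to(1900): rpm ← 1900
final state: V = 20.78 m/s, rpm = 1900 → n = rpm/60 = 31.666667 rev/s
target J* = 1.46; solve J* = V/(n·D) for n: n = V/(J*·D) = 20.78/(1.46 × 1.769) = 8.045719 rev/s
rpm = 60·n = 482.743133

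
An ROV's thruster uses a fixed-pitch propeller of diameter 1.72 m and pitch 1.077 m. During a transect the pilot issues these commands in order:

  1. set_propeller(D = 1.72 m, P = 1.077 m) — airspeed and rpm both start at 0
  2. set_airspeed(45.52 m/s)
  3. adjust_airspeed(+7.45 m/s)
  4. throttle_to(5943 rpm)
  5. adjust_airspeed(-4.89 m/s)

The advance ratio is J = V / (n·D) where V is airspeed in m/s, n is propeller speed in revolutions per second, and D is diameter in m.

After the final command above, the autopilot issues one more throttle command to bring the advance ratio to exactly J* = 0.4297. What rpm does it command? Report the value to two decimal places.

set_propeller: D = 1.72 m, P = 1.077 m (p = P/D = 0.626163); state ← (V=0, rpm=0)
set_airspeed(45.52): V ← 45.52 m/s
adjust_airspeed(+7.45): V ← 45.52 +7.45 = 52.97 m/s
throttle_to(5943): rpm ← 5943
adjust_airspeed(-4.89): V ← 52.97 -4.89 = 48.08 m/s
final state: V = 48.08 m/s, rpm = 5943 → n = rpm/60 = 99.050000 rev/s
target J* = 0.4297; solve J* = V/(n·D) for n: n = V/(J*·D) = 48.08/(0.4297 × 1.72) = 65.053499 rev/s
rpm = 60·n = 3903.209919

rpm = 3903.21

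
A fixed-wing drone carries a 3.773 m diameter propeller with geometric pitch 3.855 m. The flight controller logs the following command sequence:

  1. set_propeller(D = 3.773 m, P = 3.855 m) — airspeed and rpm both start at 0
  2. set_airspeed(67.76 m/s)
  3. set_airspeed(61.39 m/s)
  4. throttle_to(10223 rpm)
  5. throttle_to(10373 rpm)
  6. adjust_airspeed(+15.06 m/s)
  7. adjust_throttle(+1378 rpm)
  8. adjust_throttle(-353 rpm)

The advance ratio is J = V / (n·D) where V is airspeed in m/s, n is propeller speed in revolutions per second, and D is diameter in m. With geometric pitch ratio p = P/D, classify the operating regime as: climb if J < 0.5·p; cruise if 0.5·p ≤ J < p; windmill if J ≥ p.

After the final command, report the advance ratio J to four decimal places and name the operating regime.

set_propeller: D = 3.773 m, P = 3.855 m (p = P/D = 1.021733); state ← (V=0, rpm=0)
set_airspeed(67.76): V ← 67.76 m/s
set_airspeed(61.39): V ← 61.39 m/s
throttle_to(10223): rpm ← 10223
throttle_to(10373): rpm ← 10373
adjust_airspeed(+15.06): V ← 61.39 +15.06 = 76.45 m/s
adjust_throttle(+1378): rpm ← 10373 +1378 = 11751
adjust_throttle(-353): rpm ← 11751 -353 = 11398
final state: V = 76.45 m/s, rpm = 11398 → n = rpm/60 = 189.966667 rev/s
J = V / (n·D) = 76.45 / (189.966667 × 3.773) = 0.106663
regime bands: climb J<0.5109 | cruise [0.5109, 1.0217) | windmill J≥1.0217
J = 0.1067 → climb

J = 0.1067, regime = climb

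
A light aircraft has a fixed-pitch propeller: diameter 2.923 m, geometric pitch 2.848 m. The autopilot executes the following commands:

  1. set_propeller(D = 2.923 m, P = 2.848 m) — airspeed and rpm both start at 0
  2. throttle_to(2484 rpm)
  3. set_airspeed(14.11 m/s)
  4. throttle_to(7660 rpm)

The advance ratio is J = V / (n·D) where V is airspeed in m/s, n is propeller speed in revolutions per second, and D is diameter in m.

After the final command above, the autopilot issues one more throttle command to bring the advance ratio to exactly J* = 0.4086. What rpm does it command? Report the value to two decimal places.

set_propeller: D = 2.923 m, P = 2.848 m (p = P/D = 0.974341); state ← (V=0, rpm=0)
throttle_to(2484): rpm ← 2484
set_airspeed(14.11): V ← 14.11 m/s
throttle_to(7660): rpm ← 7660
final state: V = 14.11 m/s, rpm = 7660 → n = rpm/60 = 127.666667 rev/s
target J* = 0.4086; solve J* = V/(n·D) for n: n = V/(J*·D) = 14.11/(0.4086 × 2.923) = 11.814078 rev/s
rpm = 60·n = 708.844684

rpm = 708.84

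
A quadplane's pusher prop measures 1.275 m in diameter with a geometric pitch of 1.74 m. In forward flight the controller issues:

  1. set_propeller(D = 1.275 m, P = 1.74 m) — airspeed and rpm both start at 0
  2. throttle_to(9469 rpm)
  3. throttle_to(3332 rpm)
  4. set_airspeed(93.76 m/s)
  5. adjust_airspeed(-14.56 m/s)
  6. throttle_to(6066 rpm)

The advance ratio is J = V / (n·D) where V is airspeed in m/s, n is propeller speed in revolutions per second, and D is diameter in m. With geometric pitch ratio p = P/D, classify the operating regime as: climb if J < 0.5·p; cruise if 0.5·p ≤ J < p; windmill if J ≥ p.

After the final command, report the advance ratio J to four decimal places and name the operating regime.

set_propeller: D = 1.275 m, P = 1.74 m (p = P/D = 1.364706); state ← (V=0, rpm=0)
throttle_to(9469): rpm ← 9469
throttle_to(3332): rpm ← 3332
set_airspeed(93.76): V ← 93.76 m/s
adjust_airspeed(-14.56): V ← 93.76 -14.56 = 79.2 m/s
throttle_to(6066): rpm ← 6066
final state: V = 79.2 m/s, rpm = 6066 → n = rpm/60 = 101.100000 rev/s
J = V / (n·D) = 79.2 / (101.100000 × 1.275) = 0.614418
regime bands: climb J<0.6824 | cruise [0.6824, 1.3647) | windmill J≥1.3647
J = 0.6144 → climb

J = 0.6144, regime = climb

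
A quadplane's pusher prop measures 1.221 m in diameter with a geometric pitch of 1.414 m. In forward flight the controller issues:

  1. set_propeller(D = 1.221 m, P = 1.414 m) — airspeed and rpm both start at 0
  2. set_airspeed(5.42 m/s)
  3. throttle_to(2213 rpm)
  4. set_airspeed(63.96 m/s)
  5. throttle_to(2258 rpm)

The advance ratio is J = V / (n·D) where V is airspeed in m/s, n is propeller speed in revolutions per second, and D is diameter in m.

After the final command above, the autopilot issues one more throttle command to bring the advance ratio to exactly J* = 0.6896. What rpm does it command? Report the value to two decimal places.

set_propeller: D = 1.221 m, P = 1.414 m (p = P/D = 1.158067); state ← (V=0, rpm=0)
set_airspeed(5.42): V ← 5.42 m/s
throttle_to(2213): rpm ← 2213
set_airspeed(63.96): V ← 63.96 m/s
throttle_to(2258): rpm ← 2258
final state: V = 63.96 m/s, rpm = 2258 → n = rpm/60 = 37.633333 rev/s
target J* = 0.6896; solve J* = V/(n·D) for n: n = V/(J*·D) = 63.96/(0.6896 × 1.221) = 75.961851 rev/s
rpm = 60·n = 4557.711054

rpm = 4557.71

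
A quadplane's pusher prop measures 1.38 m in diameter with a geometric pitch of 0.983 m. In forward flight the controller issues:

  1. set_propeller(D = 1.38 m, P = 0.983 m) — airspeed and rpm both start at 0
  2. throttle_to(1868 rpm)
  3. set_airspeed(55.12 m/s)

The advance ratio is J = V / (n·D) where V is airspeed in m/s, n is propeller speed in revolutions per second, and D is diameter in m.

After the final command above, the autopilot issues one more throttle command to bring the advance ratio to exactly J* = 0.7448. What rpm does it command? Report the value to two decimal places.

rpm = 3217.67

set_propeller: D = 1.38 m, P = 0.983 m (p = P/D = 0.712319); state ← (V=0, rpm=0)
throttle_to(1868): rpm ← 1868
set_airspeed(55.12): V ← 55.12 m/s
final state: V = 55.12 m/s, rpm = 1868 → n = rpm/60 = 31.133333 rev/s
target J* = 0.7448; solve J* = V/(n·D) for n: n = V/(J*·D) = 55.12/(0.7448 × 1.38) = 53.627858 rev/s
rpm = 60·n = 3217.671508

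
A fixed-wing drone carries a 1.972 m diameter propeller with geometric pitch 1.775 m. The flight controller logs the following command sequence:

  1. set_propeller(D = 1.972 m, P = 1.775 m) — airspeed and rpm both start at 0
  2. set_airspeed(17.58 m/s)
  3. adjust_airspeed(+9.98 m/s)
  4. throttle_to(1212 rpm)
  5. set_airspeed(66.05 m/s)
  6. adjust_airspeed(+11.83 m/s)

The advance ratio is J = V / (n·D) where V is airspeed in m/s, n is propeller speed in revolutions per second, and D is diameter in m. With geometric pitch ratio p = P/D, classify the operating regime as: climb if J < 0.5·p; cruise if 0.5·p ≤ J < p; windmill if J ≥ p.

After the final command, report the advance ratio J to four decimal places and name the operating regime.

set_propeller: D = 1.972 m, P = 1.775 m (p = P/D = 0.900101); state ← (V=0, rpm=0)
set_airspeed(17.58): V ← 17.58 m/s
adjust_airspeed(+9.98): V ← 17.58 +9.98 = 27.56 m/s
throttle_to(1212): rpm ← 1212
set_airspeed(66.05): V ← 66.05 m/s
adjust_airspeed(+11.83): V ← 66.05 +11.83 = 77.88 m/s
final state: V = 77.88 m/s, rpm = 1212 → n = rpm/60 = 20.200000 rev/s
J = V / (n·D) = 77.88 / (20.200000 × 1.972) = 1.955094
regime bands: climb J<0.4501 | cruise [0.4501, 0.9001) | windmill J≥0.9001
J = 1.9551 → windmill

J = 1.9551, regime = windmill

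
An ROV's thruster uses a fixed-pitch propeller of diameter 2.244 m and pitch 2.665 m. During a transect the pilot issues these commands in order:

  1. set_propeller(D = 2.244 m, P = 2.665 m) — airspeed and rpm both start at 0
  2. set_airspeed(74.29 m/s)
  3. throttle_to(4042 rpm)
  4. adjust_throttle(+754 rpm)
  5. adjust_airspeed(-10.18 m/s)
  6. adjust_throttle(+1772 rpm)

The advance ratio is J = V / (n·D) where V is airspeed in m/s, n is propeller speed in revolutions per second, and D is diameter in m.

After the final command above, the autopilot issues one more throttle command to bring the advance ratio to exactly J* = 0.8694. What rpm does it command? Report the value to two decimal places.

set_propeller: D = 2.244 m, P = 2.665 m (p = P/D = 1.187611); state ← (V=0, rpm=0)
set_airspeed(74.29): V ← 74.29 m/s
throttle_to(4042): rpm ← 4042
adjust_throttle(+754): rpm ← 4042 +754 = 4796
adjust_airspeed(-10.18): V ← 74.29 -10.18 = 64.11 m/s
adjust_throttle(+1772): rpm ← 4796 +1772 = 6568
final state: V = 64.11 m/s, rpm = 6568 → n = rpm/60 = 109.466667 rev/s
target J* = 0.8694; solve J* = V/(n·D) for n: n = V/(J*·D) = 64.11/(0.8694 × 2.244) = 32.861190 rev/s
rpm = 60·n = 1971.671409

rpm = 1971.67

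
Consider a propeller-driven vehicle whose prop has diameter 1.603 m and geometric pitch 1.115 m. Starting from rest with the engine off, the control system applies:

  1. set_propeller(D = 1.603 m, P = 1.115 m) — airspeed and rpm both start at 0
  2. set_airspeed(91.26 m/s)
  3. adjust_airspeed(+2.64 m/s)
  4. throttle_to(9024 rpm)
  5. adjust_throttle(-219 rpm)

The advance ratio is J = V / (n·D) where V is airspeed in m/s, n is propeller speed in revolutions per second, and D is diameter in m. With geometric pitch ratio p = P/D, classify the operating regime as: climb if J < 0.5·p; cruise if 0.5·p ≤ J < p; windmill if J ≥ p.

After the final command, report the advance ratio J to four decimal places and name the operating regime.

J = 0.3992, regime = cruise

set_propeller: D = 1.603 m, P = 1.115 m (p = P/D = 0.695571); state ← (V=0, rpm=0)
set_airspeed(91.26): V ← 91.26 m/s
adjust_airspeed(+2.64): V ← 91.26 +2.64 = 93.9 m/s
throttle_to(9024): rpm ← 9024
adjust_throttle(-219): rpm ← 9024 -219 = 8805
final state: V = 93.9 m/s, rpm = 8805 → n = rpm/60 = 146.750000 rev/s
J = V / (n·D) = 93.9 / (146.750000 × 1.603) = 0.399166
regime bands: climb J<0.3478 | cruise [0.3478, 0.6956) | windmill J≥0.6956
J = 0.3992 → cruise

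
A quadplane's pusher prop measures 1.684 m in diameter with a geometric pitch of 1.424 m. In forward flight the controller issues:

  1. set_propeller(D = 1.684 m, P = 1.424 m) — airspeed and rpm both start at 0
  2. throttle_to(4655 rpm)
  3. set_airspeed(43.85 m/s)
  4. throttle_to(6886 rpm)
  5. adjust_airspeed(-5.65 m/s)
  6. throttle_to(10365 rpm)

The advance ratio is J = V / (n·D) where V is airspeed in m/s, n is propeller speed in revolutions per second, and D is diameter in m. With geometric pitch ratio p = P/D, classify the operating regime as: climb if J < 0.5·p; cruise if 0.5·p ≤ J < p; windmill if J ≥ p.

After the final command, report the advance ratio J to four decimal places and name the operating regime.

set_propeller: D = 1.684 m, P = 1.424 m (p = P/D = 0.845606); state ← (V=0, rpm=0)
throttle_to(4655): rpm ← 4655
set_airspeed(43.85): V ← 43.85 m/s
throttle_to(6886): rpm ← 6886
adjust_airspeed(-5.65): V ← 43.85 -5.65 = 38.2 m/s
throttle_to(10365): rpm ← 10365
final state: V = 38.2 m/s, rpm = 10365 → n = rpm/60 = 172.750000 rev/s
J = V / (n·D) = 38.2 / (172.750000 × 1.684) = 0.131312
regime bands: climb J<0.4228 | cruise [0.4228, 0.8456) | windmill J≥0.8456
J = 0.1313 → climb

J = 0.1313, regime = climb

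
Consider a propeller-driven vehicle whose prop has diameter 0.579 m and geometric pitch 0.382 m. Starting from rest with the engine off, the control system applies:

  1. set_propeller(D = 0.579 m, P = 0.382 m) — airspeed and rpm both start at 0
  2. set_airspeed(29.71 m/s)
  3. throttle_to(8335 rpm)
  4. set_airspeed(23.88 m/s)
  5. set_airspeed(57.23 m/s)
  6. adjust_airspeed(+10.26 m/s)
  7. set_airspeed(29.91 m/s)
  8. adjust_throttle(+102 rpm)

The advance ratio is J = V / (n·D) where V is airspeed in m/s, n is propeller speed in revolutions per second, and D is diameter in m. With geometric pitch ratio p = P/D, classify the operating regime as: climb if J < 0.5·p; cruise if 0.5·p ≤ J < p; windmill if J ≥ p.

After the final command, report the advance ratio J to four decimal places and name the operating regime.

J = 0.3674, regime = cruise

set_propeller: D = 0.579 m, P = 0.382 m (p = P/D = 0.659758); state ← (V=0, rpm=0)
set_airspeed(29.71): V ← 29.71 m/s
throttle_to(8335): rpm ← 8335
set_airspeed(23.88): V ← 23.88 m/s
set_airspeed(57.23): V ← 57.23 m/s
adjust_airspeed(+10.26): V ← 57.23 +10.26 = 67.49 m/s
set_airspeed(29.91): V ← 29.91 m/s
adjust_throttle(+102): rpm ← 8335 +102 = 8437
final state: V = 29.91 m/s, rpm = 8437 → n = rpm/60 = 140.616667 rev/s
J = V / (n·D) = 29.91 / (140.616667 × 0.579) = 0.367368
regime bands: climb J<0.3299 | cruise [0.3299, 0.6598) | windmill J≥0.6598
J = 0.3674 → cruise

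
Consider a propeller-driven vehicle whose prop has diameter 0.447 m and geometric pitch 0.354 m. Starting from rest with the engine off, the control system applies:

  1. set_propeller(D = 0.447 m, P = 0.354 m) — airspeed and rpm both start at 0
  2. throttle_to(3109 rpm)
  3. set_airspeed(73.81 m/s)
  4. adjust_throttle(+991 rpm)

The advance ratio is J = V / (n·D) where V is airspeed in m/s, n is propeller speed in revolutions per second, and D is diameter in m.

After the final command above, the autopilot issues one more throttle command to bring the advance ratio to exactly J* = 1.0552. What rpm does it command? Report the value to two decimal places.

rpm = 9389.10

set_propeller: D = 0.447 m, P = 0.354 m (p = P/D = 0.791946); state ← (V=0, rpm=0)
throttle_to(3109): rpm ← 3109
set_airspeed(73.81): V ← 73.81 m/s
adjust_throttle(+991): rpm ← 3109 +991 = 4100
final state: V = 73.81 m/s, rpm = 4100 → n = rpm/60 = 68.333333 rev/s
target J* = 1.0552; solve J* = V/(n·D) for n: n = V/(J*·D) = 73.81/(1.0552 × 0.447) = 156.485067 rev/s
rpm = 60·n = 9389.104009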